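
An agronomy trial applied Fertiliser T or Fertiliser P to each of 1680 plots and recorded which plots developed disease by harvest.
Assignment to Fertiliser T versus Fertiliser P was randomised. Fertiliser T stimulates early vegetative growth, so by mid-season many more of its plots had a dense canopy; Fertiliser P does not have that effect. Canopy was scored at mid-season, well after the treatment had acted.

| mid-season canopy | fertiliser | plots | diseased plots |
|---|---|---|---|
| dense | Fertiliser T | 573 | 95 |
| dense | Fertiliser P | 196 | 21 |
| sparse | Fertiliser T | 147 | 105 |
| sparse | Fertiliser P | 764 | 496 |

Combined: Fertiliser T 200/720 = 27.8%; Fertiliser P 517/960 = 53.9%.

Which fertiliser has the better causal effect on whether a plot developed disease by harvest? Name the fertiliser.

Fertiliser T

Mid-season canopy here is a post-treatment variable shaped by the fertiliser; conditioning on it would introduce bias rather than remove it. The overall comparison is the causal one.
Pooled: Fertiliser T 27.8% vs Fertiliser P 53.9%; Fertiliser T is lower overall.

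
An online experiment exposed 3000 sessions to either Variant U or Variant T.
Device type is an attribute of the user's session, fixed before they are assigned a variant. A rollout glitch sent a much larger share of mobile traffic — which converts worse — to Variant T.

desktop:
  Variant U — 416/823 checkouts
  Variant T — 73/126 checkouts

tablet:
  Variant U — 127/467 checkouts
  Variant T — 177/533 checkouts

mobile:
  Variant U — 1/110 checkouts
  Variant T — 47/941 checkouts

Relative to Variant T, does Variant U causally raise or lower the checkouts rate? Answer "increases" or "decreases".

Within every device type level Variant T has the higher rate, yet pooled Variant U does — Simpson's reversal.
Since device type is a pre-existing factor (not a product of the variant) and it affects the outcome on its own, it is a confounder. The stratified rates, not the pooled rate, identify the causal effect.
Within each level — desktop: 50.5% vs 57.9%; tablet: 27.2% vs 33.2%; mobile: 0.9% vs 5.0% — Variant T is higher every time.

decreases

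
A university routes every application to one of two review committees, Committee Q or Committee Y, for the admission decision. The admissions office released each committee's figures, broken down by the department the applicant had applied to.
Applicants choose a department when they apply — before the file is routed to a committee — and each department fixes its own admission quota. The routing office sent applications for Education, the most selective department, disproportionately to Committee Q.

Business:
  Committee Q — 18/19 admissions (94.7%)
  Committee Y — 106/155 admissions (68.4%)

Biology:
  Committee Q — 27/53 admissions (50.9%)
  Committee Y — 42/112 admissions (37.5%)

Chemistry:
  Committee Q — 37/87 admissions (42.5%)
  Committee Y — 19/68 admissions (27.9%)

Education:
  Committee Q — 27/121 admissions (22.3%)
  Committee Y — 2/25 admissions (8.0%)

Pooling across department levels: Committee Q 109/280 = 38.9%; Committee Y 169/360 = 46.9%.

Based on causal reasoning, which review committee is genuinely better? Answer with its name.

Committee Q is higher inside every department stratum but Committee Y is higher in aggregate. Whether to stratify depends on how department relates to the review committee.
The imbalance in department arose from how applicants were allocated, not from anything the review committee did; and department independently affects the outcome. The pooled gap is confounded — condition on department.
Within each level — Business: 94.7% vs 68.4%; Biology: 50.9% vs 37.5%; Chemistry: 42.5% vs 27.9%; Education: 22.3% vs 8.0% — Committee Q is higher every time.

Committee Q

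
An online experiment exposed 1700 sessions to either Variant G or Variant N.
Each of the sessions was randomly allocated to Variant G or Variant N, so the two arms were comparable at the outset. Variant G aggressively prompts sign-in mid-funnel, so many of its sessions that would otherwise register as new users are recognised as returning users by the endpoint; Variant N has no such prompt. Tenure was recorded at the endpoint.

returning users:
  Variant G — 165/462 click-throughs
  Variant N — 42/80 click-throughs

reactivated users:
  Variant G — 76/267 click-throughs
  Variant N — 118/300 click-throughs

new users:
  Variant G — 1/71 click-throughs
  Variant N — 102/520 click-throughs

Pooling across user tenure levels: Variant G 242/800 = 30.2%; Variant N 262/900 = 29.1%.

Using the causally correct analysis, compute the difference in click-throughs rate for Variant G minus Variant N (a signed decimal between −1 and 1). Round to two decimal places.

Within every user tenure level Variant N has the higher rate, yet pooled Variant G does — Simpson's reversal.
Stratifying would compare variants among sessions the variants themselves sorted into user tenure groups — a form of selection on an intermediate. The unconditioned pooled rates give the total causal effect.
The causal difference is the pooled difference: 0.302 − 0.291 = +0.011.

+0.01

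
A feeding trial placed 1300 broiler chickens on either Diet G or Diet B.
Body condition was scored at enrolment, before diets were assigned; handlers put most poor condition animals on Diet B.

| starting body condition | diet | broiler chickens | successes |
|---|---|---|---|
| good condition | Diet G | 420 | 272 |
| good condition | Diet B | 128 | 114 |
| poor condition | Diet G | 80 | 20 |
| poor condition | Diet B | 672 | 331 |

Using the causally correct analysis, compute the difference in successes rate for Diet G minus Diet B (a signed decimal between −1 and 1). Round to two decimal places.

The starting body condition-specific comparison favours Diet B throughout, but the pooled figures favour Diet G. The question is whether to condition on starting body condition.
Here starting body condition is a common cause — it drives both which diet a case falls under and the outcome. The crude comparison mixes populations; the stratum-specific rates are the causally relevant ones.
Adjusting over the population distribution of starting body condition: 0.422·(0.648−0.891) + 0.578·(0.250−0.493) = -0.243.

-0.24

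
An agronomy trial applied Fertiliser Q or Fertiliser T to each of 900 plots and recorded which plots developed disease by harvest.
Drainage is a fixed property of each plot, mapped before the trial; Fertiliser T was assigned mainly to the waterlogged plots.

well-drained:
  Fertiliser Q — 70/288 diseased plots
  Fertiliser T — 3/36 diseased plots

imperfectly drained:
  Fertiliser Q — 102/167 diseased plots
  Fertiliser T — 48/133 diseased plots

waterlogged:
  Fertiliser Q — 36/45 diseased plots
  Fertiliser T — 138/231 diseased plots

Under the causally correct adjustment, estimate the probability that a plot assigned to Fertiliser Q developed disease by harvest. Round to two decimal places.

Fertiliser T is lower inside every field drainage stratum but Fertiliser Q is lower in aggregate. Whether to stratify depends on how field drainage relates to the fertiliser.
Field drainage differs across fertilisers for reasons unrelated to any effect of the fertiliser itself, and it separately predicts the outcome — a classic confounder. We must compare within field drainage levels.
Standardising Fertiliser Q to the population field drainage mix: 0.360·70/288 + 0.333·102/167 + 0.307·36/45 = 0.536.

0.54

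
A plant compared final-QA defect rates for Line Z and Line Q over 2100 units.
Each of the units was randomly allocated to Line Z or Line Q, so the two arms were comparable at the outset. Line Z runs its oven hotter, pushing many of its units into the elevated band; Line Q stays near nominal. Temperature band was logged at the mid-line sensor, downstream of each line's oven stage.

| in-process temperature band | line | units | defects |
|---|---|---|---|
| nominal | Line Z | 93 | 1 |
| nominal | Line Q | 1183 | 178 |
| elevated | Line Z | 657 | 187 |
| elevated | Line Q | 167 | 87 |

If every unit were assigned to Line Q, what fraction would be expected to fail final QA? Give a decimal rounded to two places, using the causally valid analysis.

The stratified and pooled comparisons disagree (Line Z wins within each in-process temperature band; Line Q wins overall), so the answer turns on the causal role of in-process temperature band.
The distribution of in-process temperature band is itself part of what the line does — it is an intermediate outcome. Holding it fixed would remove that part of the effect; the total effect is the pooled difference.
So P(outcome | do(Line Q)) is just the pooled rate for Line Q: 265/1350 = 0.196.

0.20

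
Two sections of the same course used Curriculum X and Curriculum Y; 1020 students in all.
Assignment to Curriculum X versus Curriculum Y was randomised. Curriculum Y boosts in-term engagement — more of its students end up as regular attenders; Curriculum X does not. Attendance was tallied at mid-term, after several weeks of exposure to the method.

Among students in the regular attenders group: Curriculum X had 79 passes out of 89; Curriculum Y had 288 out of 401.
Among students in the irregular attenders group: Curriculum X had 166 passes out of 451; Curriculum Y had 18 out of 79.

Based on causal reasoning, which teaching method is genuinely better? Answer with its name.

The distribution of mid-term attendance is itself part of what the teaching method does — it is an intermediate outcome. Holding it fixed would remove that part of the effect; the total effect is the pooled difference.
Pooled: Curriculum X 45.4% vs Curriculum Y 63.7%; Curriculum Y is higher overall.

Curriculum Y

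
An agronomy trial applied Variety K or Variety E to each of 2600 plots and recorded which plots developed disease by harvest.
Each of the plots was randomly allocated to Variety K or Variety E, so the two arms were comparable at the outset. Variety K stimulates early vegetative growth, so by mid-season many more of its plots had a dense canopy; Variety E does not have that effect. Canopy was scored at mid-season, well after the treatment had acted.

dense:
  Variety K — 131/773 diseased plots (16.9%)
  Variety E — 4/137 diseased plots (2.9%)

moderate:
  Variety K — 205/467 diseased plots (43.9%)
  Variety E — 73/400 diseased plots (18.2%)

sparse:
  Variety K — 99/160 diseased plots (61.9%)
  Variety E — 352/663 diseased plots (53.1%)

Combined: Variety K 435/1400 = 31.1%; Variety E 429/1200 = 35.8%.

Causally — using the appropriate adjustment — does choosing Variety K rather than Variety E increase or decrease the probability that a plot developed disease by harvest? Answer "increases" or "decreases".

Within every mid-season canopy level Variety E has the lower rate, yet pooled Variety K does — Simpson's reversal.
Stratifying would compare varietys among plots the varietys themselves sorted into mid-season canopy groups — a form of selection on an intermediate. The unconditioned pooled rates give the total causal effect.
Pooled: Variety K 31.1% vs Variety E 35.8%; Variety K is lower overall.

decreases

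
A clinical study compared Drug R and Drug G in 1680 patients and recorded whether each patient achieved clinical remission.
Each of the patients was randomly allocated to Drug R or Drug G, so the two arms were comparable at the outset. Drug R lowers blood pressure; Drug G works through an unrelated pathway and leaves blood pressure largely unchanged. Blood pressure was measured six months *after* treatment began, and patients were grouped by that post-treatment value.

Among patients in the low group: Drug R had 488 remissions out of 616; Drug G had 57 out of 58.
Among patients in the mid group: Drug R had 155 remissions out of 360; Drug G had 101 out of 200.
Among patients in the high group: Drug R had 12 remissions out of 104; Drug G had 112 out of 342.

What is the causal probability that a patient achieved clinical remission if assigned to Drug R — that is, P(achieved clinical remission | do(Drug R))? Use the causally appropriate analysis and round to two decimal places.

0.61

Drug G is higher inside every blood pressure stratum but Drug R is higher in aggregate. Whether to stratify depends on how blood pressure relates to the drug.
Blood pressure is recorded after the drug and is itself shifted by it — it sits on the causal path from drug to outcome. Conditioning on a mediator would strip out part of the effect we want; the pooled comparison gives the total causal effect.
So P(outcome | do(Drug R)) is just the pooled rate for Drug R: 655/1080 = 0.606.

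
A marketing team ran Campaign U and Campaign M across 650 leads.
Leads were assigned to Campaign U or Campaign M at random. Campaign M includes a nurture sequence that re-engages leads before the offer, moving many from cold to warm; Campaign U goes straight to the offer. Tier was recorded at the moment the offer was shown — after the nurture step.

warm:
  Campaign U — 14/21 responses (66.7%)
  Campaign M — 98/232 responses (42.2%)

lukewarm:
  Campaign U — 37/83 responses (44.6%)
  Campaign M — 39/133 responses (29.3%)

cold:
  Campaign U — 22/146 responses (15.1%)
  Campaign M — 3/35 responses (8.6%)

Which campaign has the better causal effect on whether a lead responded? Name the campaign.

Engagement tier is downstream of the campaign. One should not condition on a consequence of treatment, so the overall rates are the right comparison.
Pooled: Campaign U 29.2% vs Campaign M 35.0%; Campaign M is higher overall.

Campaign M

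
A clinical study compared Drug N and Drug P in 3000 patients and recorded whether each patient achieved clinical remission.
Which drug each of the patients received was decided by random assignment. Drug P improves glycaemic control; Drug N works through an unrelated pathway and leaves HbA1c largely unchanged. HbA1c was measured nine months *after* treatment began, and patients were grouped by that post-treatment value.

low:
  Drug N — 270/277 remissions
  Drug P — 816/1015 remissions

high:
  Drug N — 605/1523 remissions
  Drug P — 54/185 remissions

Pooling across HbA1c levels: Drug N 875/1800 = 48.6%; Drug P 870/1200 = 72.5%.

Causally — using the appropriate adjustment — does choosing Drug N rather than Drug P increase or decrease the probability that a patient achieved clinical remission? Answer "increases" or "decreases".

decreases

HbA1c is downstream of the drug. One should not condition on a consequence of treatment, so the overall rates are the right comparison.
Pooled: Drug N 48.6% vs Drug P 72.5%; Drug P is higher overall.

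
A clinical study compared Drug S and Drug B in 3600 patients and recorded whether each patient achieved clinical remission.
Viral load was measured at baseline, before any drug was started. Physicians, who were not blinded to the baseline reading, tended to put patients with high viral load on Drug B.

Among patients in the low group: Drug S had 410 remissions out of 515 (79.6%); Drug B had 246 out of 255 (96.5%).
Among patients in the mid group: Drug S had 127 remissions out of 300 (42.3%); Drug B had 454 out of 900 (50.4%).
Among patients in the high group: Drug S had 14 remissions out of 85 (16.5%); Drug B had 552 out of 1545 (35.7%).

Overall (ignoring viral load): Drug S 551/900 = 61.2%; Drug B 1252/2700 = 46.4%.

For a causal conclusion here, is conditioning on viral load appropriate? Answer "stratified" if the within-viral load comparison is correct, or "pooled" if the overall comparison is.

stratified

Within every viral load level Drug B has the higher rate, yet pooled Drug S does — Simpson's reversal.
Viral load differs across drugs for reasons unrelated to any effect of the drug itself, and it separately predicts the outcome — a classic confounder. We must compare within viral load levels.
Within each level — low: 79.6% vs 96.5%; mid: 42.3% vs 50.4%; high: 16.5% vs 35.7% — Drug B is higher every time.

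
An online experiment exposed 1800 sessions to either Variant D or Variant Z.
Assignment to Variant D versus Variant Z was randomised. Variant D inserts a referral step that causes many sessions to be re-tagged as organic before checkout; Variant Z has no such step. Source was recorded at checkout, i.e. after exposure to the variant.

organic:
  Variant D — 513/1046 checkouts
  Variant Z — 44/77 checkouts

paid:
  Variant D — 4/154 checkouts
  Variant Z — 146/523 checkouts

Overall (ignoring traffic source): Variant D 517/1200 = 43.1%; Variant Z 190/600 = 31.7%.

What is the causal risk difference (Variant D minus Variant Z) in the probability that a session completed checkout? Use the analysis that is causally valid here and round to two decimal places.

+0.11

Stratifying would compare variants among sessions the variants themselves sorted into traffic source groups — a form of selection on an intermediate. The unconditioned pooled rates give the total causal effect.
The causal difference is the pooled difference: 0.431 − 0.317 = +0.114.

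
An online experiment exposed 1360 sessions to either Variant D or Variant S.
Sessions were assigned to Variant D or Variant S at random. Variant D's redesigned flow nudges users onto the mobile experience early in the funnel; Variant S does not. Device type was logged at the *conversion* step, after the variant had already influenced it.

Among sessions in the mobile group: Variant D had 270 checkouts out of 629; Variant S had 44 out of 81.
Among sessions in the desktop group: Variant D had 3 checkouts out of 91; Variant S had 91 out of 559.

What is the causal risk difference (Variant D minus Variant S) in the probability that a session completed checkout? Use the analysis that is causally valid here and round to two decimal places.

Variant S is higher inside every device type stratum but Variant D is higher in aggregate. Whether to stratify depends on how device type relates to the variant.
The distribution of device type is itself part of what the variant does — it is an intermediate outcome. Holding it fixed would remove that part of the effect; the total effect is the pooled difference.
The causal difference is the pooled difference: 0.379 − 0.211 = +0.168.

+0.17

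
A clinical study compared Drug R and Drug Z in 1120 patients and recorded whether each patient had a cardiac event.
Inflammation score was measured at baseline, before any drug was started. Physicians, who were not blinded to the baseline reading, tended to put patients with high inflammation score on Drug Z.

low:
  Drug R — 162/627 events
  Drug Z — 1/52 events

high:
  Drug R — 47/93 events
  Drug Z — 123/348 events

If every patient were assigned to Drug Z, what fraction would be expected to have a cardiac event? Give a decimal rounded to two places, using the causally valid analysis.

Nothing the drug does changes inflammation score; the imbalance is an allocation artefact. With inflammation score also predicting the outcome, the pooled figure is confounded, and the within-stratum comparison is the causal one.
Standardising Drug Z to the population inflammation score mix: 0.606·1/52 + 0.394·123/348 = 0.151.

0.15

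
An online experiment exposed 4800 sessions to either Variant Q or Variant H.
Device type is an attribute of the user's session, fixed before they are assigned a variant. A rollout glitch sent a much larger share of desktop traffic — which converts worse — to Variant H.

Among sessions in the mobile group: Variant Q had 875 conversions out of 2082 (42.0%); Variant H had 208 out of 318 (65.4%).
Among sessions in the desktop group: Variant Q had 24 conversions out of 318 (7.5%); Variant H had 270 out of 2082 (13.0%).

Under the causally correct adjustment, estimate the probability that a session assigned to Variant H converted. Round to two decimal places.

Here device type is a common cause — it drives both which variant a case falls under and the outcome. The crude comparison mixes populations; the stratum-specific rates are the causally relevant ones.
Standardising Variant H to the population device type mix: 0.500·208/318 + 0.500·270/2082 = 0.392.

0.39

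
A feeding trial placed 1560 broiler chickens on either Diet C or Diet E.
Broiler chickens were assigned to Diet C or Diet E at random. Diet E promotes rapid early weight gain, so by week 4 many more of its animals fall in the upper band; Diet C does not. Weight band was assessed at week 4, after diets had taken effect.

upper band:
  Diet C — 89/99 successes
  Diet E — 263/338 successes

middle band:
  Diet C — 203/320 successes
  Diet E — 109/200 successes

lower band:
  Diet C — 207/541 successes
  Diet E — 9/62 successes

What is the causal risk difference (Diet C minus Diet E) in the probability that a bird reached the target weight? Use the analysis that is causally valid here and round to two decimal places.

Because the diet influences week-4 weight band, week-4 weight band is a post-treatment mediator, not a confounder. Stratifying on it would bias the estimate; the causal effect is the crude pooled difference.
The causal difference is the pooled difference: 0.520 − 0.635 = -0.115.

-0.12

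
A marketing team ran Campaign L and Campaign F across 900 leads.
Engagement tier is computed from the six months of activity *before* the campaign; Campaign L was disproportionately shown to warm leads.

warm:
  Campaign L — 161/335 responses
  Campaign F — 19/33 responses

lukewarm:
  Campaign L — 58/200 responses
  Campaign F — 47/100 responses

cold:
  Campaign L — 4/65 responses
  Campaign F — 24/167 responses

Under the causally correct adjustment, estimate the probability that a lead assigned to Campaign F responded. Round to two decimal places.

Within every engagement tier level Campaign F has the higher rate, yet pooled Campaign L does — Simpson's reversal.
Here engagement tier is a common cause — it drives both which campaign a case falls under and the outcome. The crude comparison mixes populations; the stratum-specific rates are the causally relevant ones.
Standardising Campaign F to the population engagement tier mix: 0.409·19/33 + 0.333·47/100 + 0.258·24/167 = 0.429.

0.43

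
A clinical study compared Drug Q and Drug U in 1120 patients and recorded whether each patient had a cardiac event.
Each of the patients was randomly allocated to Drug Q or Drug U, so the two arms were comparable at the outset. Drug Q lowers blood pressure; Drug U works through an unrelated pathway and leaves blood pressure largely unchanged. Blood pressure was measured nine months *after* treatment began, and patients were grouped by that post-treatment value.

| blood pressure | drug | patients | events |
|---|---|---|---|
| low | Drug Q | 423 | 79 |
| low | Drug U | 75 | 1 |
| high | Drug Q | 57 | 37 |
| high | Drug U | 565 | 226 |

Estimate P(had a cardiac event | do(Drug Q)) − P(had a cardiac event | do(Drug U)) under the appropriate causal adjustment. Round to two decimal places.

Blood pressure lies on the pathway drug → blood pressure → outcome, so adjusting for it blocks the indirect effect. For the total causal effect of drug, use the unadjusted pooled rates.
The causal difference is the pooled difference: 0.242 − 0.355 = -0.113.

-0.11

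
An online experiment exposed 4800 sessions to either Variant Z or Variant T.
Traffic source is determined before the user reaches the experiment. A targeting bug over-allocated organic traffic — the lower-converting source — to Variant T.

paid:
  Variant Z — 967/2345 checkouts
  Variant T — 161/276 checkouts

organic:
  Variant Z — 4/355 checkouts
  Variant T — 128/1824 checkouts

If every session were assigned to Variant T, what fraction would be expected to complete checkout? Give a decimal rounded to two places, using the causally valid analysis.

Nothing the variant does changes traffic source; the imbalance is an allocation artefact. With traffic source also predicting the outcome, the pooled figure is confounded, and the within-stratum comparison is the causal one.
Standardising Variant T to the population traffic source mix: 0.546·161/276 + 0.454·128/1824 = 0.350.

0.35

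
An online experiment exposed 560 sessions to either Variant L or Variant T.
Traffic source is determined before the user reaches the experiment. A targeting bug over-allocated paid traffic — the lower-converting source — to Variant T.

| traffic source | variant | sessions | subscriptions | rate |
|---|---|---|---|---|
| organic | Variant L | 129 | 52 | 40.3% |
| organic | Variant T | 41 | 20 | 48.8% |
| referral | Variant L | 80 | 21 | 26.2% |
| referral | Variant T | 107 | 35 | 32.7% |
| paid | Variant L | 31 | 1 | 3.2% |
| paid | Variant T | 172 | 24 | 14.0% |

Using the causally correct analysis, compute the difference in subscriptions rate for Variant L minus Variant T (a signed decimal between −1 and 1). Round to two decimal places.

Variant T is higher inside every traffic source stratum but Variant L is higher in aggregate. Whether to stratify depends on how traffic source relates to the variant.
The imbalance in traffic source arose from how sessions were allocated, not from anything the variant did; and traffic source independently affects the outcome. The pooled gap is confounded — condition on traffic source.
Adjusting over the population distribution of traffic source: 0.304·(0.403−0.488) + 0.334·(0.263−0.327) + 0.362·(0.032−0.140) = -0.086.

-0.09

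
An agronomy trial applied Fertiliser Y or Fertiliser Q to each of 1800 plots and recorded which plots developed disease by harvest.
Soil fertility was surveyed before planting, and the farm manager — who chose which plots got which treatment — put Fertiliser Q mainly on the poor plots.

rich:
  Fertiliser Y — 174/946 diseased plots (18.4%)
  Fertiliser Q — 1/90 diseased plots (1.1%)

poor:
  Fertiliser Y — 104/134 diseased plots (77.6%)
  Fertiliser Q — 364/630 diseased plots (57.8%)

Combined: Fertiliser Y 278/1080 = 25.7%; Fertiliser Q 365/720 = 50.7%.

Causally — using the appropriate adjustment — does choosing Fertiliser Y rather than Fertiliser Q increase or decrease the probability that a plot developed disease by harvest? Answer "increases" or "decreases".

Soil fertility is set before the fertiliser has any effect — it is not caused by the fertiliser — and it independently drives the outcome. That makes it a confounder, so the causal comparison is within soil fertility levels.
Within each level — rich: 18.4% vs 1.1%; poor: 77.6% vs 57.8% — Fertiliser Q is lower every time.

increases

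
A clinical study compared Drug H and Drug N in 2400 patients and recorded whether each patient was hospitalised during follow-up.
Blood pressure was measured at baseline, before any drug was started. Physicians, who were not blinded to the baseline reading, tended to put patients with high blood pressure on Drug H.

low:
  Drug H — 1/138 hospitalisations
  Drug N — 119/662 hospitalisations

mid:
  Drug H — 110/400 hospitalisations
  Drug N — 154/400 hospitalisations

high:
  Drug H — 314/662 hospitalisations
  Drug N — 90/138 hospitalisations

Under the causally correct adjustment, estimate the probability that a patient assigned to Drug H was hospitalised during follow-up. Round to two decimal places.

0.25

Blood pressure satisfies the back-door criterion: it is not a descendant of the drug, and it blocks the spurious path from drug to outcome. Adjusting for it (i.e., using the within-blood pressure rates) gives the causal effect.
Standardising Drug H to the population blood pressure mix: 0.333·1/138 + 0.333·110/400 + 0.333·314/662 = 0.252.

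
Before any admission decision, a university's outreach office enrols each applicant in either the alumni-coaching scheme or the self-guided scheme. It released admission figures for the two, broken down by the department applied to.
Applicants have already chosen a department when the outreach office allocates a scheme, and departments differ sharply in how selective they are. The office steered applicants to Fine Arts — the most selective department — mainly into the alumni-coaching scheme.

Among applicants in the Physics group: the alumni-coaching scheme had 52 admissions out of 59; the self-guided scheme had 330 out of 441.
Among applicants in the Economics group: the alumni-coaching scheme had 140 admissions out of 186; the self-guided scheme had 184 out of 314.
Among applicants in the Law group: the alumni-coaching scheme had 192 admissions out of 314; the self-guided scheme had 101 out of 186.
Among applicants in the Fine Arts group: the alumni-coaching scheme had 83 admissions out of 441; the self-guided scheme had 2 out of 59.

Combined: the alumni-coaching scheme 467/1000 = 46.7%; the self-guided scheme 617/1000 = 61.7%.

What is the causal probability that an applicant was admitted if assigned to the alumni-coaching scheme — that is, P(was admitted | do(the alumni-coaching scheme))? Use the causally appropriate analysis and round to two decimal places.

0.61

The stratified and pooled comparisons disagree (the alumni-coaching scheme wins within each department; the self-guided scheme wins overall), so the answer turns on the causal role of department.
Department is set before the outreach scheme has any effect — it is not caused by the outreach scheme — and it independently drives the outcome. That makes it a confounder, so the causal comparison is within department levels.
Standardising the alumni-coaching scheme to the population department mix: 0.250·52/59 + 0.250·140/186 + 0.250·192/314 + 0.250·83/441 = 0.608.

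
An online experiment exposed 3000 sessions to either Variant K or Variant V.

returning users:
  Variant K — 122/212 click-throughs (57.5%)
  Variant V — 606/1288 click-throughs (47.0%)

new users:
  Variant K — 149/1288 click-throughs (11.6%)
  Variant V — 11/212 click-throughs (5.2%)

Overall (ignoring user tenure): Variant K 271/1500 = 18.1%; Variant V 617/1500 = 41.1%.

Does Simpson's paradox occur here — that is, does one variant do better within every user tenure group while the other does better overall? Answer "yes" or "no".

Within each user tenure level (returning users 57.5% vs 47.0%; new users 11.6% vs 5.2%), Variant K has the higher rate every time. Pooled: 18.1% vs 41.1% — Variant V has the higher rate overall. The two comparisons disagree.

yes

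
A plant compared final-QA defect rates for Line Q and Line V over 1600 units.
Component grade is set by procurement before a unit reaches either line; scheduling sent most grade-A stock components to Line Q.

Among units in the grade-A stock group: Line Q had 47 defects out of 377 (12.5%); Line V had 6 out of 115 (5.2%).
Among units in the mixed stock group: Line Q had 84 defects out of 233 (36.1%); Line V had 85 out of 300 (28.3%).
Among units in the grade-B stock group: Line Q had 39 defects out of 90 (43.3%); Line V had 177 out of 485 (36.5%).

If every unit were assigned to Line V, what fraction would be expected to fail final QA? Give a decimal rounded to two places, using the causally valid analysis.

0.24

The stratified and pooled comparisons disagree (Line V wins within each component grade; Line Q wins overall), so the answer turns on the causal role of component grade.
Component grade satisfies the back-door criterion: it is not a descendant of the line, and it blocks the spurious path from line to outcome. Adjusting for it (i.e., using the within-component grade rates) gives the causal effect.
Standardising Line V to the population component grade mix: 0.307·6/115 + 0.333·85/300 + 0.359·177/485 = 0.242.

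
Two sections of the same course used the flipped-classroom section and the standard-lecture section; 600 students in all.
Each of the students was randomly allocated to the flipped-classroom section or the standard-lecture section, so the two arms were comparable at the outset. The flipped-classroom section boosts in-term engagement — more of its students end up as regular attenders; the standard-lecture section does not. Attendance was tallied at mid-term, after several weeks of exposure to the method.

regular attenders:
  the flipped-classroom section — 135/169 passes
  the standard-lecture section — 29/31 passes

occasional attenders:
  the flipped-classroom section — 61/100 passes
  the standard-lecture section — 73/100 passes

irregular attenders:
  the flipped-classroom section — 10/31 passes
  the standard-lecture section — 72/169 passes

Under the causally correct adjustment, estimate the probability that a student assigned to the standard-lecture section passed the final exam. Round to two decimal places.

The distribution of mid-term attendance is itself part of what the teaching method does — it is an intermediate outcome. Holding it fixed would remove that part of the effect; the total effect is the pooled difference.
So P(outcome | do(the standard-lecture section)) is just the pooled rate for the standard-lecture section: 174/300 = 0.580.

0.58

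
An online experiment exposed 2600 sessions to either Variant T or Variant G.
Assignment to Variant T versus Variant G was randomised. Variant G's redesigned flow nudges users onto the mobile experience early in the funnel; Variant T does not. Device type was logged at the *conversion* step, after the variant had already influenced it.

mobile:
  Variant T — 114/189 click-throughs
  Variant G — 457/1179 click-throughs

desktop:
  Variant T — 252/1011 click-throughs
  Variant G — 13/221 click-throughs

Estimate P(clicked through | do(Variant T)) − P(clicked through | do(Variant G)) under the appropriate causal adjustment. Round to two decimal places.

The stratified and pooled comparisons disagree (Variant T wins within each device type; Variant G wins overall), so the answer turns on the causal role of device type.
Device type here is a post-treatment variable shaped by the variant; conditioning on it would introduce bias rather than remove it. The overall comparison is the causal one.
The causal difference is the pooled difference: 0.305 − 0.336 = -0.031.

-0.03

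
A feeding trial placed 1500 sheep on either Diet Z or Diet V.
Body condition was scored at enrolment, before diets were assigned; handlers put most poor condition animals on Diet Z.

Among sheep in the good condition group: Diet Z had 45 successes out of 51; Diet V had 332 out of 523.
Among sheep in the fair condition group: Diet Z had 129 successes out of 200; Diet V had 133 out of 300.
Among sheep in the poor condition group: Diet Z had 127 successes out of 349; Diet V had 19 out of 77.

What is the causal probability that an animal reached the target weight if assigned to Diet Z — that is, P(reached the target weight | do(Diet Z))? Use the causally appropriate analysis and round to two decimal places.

The starting body condition-specific comparison favours Diet Z throughout, but the pooled figures favour Diet V. The question is whether to condition on starting body condition.
Starting body condition is set before the diet has any effect — it is not caused by the diet — and it independently drives the outcome. That makes it a confounder, so the causal comparison is within starting body condition levels.
Standardising Diet Z to the population starting body condition mix: 0.383·45/51 + 0.333·129/200 + 0.284·127/349 = 0.656.

0.66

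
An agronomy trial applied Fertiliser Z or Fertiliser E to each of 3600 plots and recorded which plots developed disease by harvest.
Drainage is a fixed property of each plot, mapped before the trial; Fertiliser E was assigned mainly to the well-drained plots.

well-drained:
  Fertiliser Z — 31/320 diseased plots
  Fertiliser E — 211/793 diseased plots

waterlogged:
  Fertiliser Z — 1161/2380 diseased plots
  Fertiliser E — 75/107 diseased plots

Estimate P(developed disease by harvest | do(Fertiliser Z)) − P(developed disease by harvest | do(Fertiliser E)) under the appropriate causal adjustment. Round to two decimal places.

-0.20

The field drainage-specific comparison favours Fertiliser Z throughout, but the pooled figures favour Fertiliser E. The question is whether to condition on field drainage.
The imbalance in field drainage arose from how plots were allocated, not from anything the fertiliser did; and field drainage independently affects the outcome. The pooled gap is confounded — condition on field drainage.
Adjusting over the population distribution of field drainage: 0.309·(0.097−0.266) + 0.691·(0.488−0.701) = -0.200.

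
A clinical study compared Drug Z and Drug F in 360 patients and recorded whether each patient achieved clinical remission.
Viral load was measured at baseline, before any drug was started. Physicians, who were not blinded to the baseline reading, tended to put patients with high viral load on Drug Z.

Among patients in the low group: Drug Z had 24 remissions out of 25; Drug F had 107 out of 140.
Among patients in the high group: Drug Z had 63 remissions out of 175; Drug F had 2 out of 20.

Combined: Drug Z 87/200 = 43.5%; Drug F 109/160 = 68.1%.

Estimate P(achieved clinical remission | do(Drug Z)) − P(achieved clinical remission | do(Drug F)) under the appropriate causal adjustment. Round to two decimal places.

Drug Z is higher inside every viral load stratum but Drug F is higher in aggregate. Whether to stratify depends on how viral load relates to the drug.
Here viral load is a common cause — it drives both which drug a case falls under and the outcome. The crude comparison mixes populations; the stratum-specific rates are the causally relevant ones.
Adjusting over the population distribution of viral load: 0.458·(0.960−0.764) + 0.542·(0.360−0.100) = +0.231.

+0.23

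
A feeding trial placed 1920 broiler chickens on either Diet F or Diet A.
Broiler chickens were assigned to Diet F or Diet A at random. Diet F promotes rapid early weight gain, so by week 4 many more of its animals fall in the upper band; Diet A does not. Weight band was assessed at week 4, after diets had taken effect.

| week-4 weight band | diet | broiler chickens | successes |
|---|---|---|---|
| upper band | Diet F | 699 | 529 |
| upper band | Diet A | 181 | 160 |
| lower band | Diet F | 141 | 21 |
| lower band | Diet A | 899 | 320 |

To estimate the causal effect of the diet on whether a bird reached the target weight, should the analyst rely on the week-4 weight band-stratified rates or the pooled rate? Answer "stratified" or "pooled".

Week-4 weight band lies on the pathway diet → week-4 weight band → outcome, so adjusting for it blocks the indirect effect. For the total causal effect of diet, use the unadjusted pooled rates.
Pooled: Diet F 65.5% vs Diet A 44.4%; Diet F is higher overall.

pooled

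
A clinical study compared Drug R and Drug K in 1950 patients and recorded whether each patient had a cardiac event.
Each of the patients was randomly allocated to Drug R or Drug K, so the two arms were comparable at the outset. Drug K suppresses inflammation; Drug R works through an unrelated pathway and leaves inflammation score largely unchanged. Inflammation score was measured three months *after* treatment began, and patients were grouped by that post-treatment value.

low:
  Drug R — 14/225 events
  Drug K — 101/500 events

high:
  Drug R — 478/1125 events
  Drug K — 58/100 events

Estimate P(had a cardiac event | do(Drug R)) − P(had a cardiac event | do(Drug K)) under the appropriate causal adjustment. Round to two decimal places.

Drug R is lower inside every inflammation score stratum but Drug K is lower in aggregate. Whether to stratify depends on how inflammation score relates to the drug.
Inflammation score is downstream of the drug. One should not condition on a consequence of treatment, so the overall rates are the right comparison.
The causal difference is the pooled difference: 0.364 − 0.265 = +0.099.

+0.10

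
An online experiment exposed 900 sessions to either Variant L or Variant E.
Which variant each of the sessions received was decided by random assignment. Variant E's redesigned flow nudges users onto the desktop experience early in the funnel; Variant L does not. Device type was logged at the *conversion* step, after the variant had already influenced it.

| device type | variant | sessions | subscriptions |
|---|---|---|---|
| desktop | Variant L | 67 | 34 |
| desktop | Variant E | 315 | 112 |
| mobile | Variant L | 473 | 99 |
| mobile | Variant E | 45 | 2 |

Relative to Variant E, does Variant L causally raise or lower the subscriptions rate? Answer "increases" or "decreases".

decreases

Because the variant influences device type, device type is a post-treatment mediator, not a confounder. Stratifying on it would bias the estimate; the causal effect is the crude pooled difference.
Pooled: Variant L 24.6% vs Variant E 31.7%; Variant E is higher overall.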